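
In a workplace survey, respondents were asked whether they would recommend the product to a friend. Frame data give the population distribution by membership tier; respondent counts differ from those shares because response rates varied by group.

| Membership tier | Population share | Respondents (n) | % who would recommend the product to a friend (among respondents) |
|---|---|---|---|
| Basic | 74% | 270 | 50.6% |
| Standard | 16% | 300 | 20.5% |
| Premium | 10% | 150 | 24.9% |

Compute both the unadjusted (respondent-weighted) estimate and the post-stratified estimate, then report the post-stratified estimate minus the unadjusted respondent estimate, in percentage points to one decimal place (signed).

Without adjustment, the pooled respondent share is:
  (270/720)×50.6 + (300/720)×20.5 + (150/720)×24.9 = 32.7042%
Post-stratifying to population shares instead:
  0.74×50.6 + 0.16×20.5 + 0.1×24.9 = 43.214%
Difference = 43.214 − 32.7042 = 10.5098 pp.

+10.5 percentage points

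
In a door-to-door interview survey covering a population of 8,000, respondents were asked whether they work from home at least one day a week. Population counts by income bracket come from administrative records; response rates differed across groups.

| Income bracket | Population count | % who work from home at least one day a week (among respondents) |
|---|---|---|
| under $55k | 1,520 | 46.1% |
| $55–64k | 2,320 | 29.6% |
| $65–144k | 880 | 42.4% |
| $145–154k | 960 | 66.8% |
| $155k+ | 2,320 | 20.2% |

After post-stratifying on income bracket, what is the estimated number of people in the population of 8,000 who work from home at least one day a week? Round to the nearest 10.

Estimated count per cell = population count × respondent percentage:
  under $55k: 1,520 × 46.1% = 700.72
  $55–64k: 2,320 × 29.6% = 686.72
  $65–144k: 880 × 42.4% = 373.12
  $145–154k: 960 × 66.8% = 641.28
  $155k+: 2,320 × 20.2% = 468.64
Estimated total = 2870.48 → 2,870.

2,870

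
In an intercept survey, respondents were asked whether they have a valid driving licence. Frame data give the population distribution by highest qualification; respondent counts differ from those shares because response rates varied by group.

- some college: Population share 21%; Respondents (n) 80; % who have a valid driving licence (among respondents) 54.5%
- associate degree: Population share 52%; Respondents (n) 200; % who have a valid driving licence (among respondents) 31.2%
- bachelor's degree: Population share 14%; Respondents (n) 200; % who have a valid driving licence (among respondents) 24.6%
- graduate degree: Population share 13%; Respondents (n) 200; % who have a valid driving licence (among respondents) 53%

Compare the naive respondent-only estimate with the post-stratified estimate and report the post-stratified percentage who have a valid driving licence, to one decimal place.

Without adjustment, the pooled respondent share is:
  (80/680)×54.5 + (200/680)×31.2 + (200/680)×24.6 + (200/680)×53 = 38.4118%
Post-stratified estimate weights by population shares:
  0.21×54.5 + 0.52×31.2 + 0.14×24.6 + 0.13×53 = 38.003%

38.0%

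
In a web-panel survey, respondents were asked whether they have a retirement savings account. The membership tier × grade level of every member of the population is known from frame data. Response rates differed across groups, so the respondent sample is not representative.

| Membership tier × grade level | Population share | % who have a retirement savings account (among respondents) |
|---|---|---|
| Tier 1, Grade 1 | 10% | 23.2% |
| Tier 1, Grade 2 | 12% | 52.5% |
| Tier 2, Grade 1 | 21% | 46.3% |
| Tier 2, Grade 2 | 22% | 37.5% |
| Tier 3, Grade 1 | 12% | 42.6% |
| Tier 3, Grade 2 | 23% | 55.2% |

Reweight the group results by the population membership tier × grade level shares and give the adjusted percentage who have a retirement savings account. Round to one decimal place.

Each cell contributes population-share × respondent value:
  Tier 1, Grade 1: 0.1 × 23.2 = 2.32
  Tier 1, Grade 2: 0.12 × 52.5 = 6.3
  Tier 2, Grade 1: 0.21 × 46.3 = 9.723
  Tier 2, Grade 2: 0.22 × 37.5 = 8.25
  Tier 3, Grade 1: 0.12 × 42.6 = 5.112
  Tier 3, Grade 2: 0.23 × 55.2 = 12.696
Post-stratified estimate = 44.401 → 44.4%.

44.4%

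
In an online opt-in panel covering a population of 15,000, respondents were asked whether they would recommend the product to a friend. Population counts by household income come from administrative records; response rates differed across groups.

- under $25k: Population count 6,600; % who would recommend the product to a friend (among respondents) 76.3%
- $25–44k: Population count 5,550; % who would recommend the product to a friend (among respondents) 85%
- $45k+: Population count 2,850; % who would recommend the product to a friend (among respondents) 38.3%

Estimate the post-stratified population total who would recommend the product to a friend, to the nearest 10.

10,840

Apply each group's respondent rate to its population count:
  under $25k: 6,600 × 76.3% = 5035.8
  $25–44k: 5,550 × 85% = 4717.5
  $45k+: 2,850 × 38.3% = 1091.55
Estimated total = 10844.9 → 10,840.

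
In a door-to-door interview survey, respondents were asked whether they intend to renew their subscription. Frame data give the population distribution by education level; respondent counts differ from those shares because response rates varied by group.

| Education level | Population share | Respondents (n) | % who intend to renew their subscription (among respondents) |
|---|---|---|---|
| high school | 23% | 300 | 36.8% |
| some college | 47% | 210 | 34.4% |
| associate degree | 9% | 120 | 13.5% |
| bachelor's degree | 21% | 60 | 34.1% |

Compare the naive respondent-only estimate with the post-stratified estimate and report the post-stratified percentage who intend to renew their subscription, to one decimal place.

33.0%

Unadjusted (pooled respondent) estimate weights by respondent counts:
  (300/690)×36.8 + (210/690)×34.4 + (120/690)×13.5 + (60/690)×34.1 = 31.7826%
Post-stratifying to population shares instead:
  0.23×36.8 + 0.47×34.4 + 0.09×13.5 + 0.21×34.1 = 33.008%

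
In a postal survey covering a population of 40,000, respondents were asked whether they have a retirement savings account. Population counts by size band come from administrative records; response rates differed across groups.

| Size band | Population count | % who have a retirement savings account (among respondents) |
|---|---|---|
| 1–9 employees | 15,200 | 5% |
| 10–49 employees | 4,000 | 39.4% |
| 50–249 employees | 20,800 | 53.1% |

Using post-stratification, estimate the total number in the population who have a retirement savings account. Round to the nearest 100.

13,400

Apply each group's respondent rate to its population count:
  1–9 employees: 15,200 × 5% = 760
  10–49 employees: 4,000 × 39.4% = 1576
  50–249 employees: 20,800 × 53.1% = 11044.8
Estimated total = 13380.8 → 13,400.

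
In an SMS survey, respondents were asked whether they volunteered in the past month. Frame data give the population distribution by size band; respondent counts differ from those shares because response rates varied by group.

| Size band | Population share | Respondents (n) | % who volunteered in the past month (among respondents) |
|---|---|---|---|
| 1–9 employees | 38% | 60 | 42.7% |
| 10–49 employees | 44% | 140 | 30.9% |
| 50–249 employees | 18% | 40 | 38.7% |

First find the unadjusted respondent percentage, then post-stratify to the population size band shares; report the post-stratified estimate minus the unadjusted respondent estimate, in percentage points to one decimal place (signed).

+1.6 percentage points

Unadjusted (pooled respondent) estimate weights by respondent counts:
  (60/240)×42.7 + (140/240)×30.9 + (40/240)×38.7 = 35.15%
Post-stratifying to population shares instead:
  0.38×42.7 + 0.44×30.9 + 0.18×38.7 = 36.788%
Difference = 36.788 − 35.15 = 1.638 pp.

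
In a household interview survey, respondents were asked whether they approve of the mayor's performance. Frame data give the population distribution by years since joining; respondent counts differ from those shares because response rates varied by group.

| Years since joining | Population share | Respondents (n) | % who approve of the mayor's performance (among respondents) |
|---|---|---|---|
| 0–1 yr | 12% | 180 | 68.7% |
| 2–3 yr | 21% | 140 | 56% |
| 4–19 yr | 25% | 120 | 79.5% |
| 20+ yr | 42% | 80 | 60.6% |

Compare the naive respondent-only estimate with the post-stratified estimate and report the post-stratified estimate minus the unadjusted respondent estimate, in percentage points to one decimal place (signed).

Without adjustment, the pooled respondent share is:
  (180/520)×68.7 + (140/520)×56 + (120/520)×79.5 + (80/520)×60.6 = 66.5269%
Post-stratifying to population shares instead:
  0.12×68.7 + 0.21×56 + 0.25×79.5 + 0.42×60.6 = 65.331%
Difference = 65.331 − 66.5269 = -1.1959 pp.

-1.2 percentage points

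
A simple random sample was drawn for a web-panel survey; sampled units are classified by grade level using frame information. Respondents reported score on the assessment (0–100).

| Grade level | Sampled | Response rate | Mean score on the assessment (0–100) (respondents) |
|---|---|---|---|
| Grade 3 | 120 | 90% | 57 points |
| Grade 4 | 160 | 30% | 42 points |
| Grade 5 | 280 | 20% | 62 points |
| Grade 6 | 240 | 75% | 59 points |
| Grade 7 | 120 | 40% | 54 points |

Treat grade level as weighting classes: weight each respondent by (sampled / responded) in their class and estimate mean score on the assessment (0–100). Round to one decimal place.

56.0

With weight = n_sampled/n_responded per class, the weighted class total is n_sampled:
  Grade 3: 120 × 57 = 6840
  Grade 4: 160 × 42 = 6720
  Grade 5: 280 × 62 = 17,360
  Grade 6: 240 × 59 = 14,160
  Grade 7: 120 × 54 = 6480
Adjusted estimate = 51,560 / 920 = 56.0435 → 56.0.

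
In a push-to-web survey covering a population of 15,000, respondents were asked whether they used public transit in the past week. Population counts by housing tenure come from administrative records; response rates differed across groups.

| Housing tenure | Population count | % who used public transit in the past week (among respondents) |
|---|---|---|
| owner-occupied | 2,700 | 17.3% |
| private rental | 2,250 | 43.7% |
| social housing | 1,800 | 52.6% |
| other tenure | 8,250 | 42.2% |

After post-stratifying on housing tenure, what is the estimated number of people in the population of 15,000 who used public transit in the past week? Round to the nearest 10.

Each cell contributes its population count × the respondent rate:
  owner-occupied: 2,700 × 17.3% = 467.1
  private rental: 2,250 × 43.7% = 983.25
  social housing: 1,800 × 52.6% = 946.8
  other tenure: 8,250 × 42.2% = 3481.5
Estimated total = 5878.65 → 5,880.

5,880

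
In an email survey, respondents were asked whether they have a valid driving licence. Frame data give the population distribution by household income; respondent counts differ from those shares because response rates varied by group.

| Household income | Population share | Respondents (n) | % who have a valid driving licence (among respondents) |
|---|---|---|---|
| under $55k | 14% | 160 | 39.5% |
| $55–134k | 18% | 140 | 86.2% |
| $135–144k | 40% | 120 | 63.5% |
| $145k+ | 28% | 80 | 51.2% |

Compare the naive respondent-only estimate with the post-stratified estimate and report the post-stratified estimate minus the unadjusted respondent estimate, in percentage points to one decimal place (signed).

+0.6 percentage points

Without adjustment, the pooled respondent share is:
  (160/500)×39.5 + (140/500)×86.2 + (120/500)×63.5 + (80/500)×51.2 = 60.208%
Post-stratifying to population shares instead:
  0.14×39.5 + 0.18×86.2 + 0.4×63.5 + 0.28×51.2 = 60.782%
Difference = 60.782 − 60.208 = 0.574 pp.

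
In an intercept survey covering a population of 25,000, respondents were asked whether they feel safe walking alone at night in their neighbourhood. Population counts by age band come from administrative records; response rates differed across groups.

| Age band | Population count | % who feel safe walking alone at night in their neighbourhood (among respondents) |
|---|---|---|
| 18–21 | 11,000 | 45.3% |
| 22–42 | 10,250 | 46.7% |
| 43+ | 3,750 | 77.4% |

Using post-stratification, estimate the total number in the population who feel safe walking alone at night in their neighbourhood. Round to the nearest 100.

12,700

Apply each group's respondent rate to its population count:
  18–21: 11,000 × 45.3% = 4983
  22–42: 10,250 × 46.7% = 4786.75
  43+: 3,750 × 77.4% = 2902.5
Estimated total = 12672.2 → 12,700.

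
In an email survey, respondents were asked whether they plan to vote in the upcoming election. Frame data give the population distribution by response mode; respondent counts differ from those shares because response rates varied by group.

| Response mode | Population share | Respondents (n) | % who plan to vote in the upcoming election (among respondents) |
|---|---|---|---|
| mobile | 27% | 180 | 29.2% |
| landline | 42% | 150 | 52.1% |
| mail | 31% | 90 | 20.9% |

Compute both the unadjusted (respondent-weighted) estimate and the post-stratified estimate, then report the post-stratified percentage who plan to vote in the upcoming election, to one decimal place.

Unadjusted (pooled respondent) estimate weights by respondent counts:
  (180/420)×29.2 + (150/420)×52.1 + (90/420)×20.9 = 35.6%
Post-stratified estimate weights by population shares:
  0.27×29.2 + 0.42×52.1 + 0.31×20.9 = 36.245%

36.2%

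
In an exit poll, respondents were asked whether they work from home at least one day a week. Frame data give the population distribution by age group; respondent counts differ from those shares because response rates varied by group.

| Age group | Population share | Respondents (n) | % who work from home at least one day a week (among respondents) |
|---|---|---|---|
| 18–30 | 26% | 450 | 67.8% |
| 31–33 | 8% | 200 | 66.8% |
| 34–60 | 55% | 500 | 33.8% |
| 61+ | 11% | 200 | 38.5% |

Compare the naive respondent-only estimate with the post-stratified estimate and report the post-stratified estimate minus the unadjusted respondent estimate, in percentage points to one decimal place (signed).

-4.9 percentage points

Unadjusted (pooled respondent) estimate weights by respondent counts:
  (450/1350)×67.8 + (200/1350)×66.8 + (500/1350)×33.8 + (200/1350)×38.5 = 50.7185%
Post-stratified estimate weights by population shares:
  0.26×67.8 + 0.08×66.8 + 0.55×33.8 + 0.11×38.5 = 45.797%
Difference = 45.797 − 50.7185 = -4.9215 pp.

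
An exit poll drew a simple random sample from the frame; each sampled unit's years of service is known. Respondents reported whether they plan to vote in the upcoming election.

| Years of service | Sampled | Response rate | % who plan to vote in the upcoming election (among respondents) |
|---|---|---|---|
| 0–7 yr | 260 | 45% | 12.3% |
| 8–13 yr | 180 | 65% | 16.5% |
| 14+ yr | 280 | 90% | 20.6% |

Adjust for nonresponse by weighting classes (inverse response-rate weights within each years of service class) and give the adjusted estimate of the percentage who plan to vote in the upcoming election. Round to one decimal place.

Inverse-response-rate weighting restores each class to its sampled count, so class totals weight by n_sampled:
  0–7 yr: 260 × 12.3 = 3198
  8–13 yr: 180 × 16.5 = 2970
  14+ yr: 280 × 20.6 = 5768
Adjusted estimate = 11,936 / 720 = 16.5778 → 16.6%.

16.6%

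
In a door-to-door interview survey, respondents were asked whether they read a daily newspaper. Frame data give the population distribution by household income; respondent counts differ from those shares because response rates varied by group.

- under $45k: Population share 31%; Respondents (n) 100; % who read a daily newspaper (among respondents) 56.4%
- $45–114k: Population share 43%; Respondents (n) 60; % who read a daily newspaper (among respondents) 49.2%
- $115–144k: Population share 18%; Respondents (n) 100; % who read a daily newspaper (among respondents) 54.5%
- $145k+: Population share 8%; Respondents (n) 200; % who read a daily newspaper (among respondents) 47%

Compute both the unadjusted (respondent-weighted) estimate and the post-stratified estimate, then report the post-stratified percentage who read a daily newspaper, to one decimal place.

52.2%

Naive respondent-only estimate (weights = respondent counts):
  (100/460)×56.4 + (60/460)×49.2 + (100/460)×54.5 + (200/460)×47 = 50.9609%
Post-stratifying to population shares instead:
  0.31×56.4 + 0.43×49.2 + 0.18×54.5 + 0.08×47 = 52.21%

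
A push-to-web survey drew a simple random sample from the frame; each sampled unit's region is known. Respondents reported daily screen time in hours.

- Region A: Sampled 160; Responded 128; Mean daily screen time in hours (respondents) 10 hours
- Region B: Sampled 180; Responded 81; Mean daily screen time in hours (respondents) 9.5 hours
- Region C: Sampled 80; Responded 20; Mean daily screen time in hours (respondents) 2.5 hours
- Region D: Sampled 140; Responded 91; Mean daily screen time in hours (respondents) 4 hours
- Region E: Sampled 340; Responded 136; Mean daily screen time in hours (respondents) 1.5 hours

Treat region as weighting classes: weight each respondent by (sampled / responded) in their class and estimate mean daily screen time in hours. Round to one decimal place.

5.1

Class response rates: Region A 128/160 = 80%, Region B 81/180 = 45%, Region C 20/80 = 25%, Region D 91/140 = 65%, Region E 136/340 = 40%.
With weight = n_sampled/n_responded per class, the weighted class total is n_sampled:
  Region A: 160 × 10 = 1600
  Region B: 180 × 9.5 = 1710
  Region C: 80 × 2.5 = 200
  Region D: 140 × 4 = 560
  Region E: 340 × 1.5 = 510
Adjusted estimate = 4580 / 900 = 5.08889 → 5.1.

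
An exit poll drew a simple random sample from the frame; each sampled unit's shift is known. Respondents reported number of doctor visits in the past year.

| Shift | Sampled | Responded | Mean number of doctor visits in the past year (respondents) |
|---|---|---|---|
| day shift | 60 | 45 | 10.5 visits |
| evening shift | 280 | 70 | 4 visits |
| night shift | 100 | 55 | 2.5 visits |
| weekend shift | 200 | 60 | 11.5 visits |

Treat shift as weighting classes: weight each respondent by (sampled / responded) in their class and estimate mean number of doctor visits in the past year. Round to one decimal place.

Response rates by class: day shift 45/60 = 75%, evening shift 70/280 = 25%, night shift 55/100 = 55%, weekend shift 60/200 = 30%.
With weight = n_sampled/n_responded per class, the weighted class total is n_sampled:
  day shift: 60 × 10.5 = 630
  evening shift: 280 × 4 = 1120
  night shift: 100 × 2.5 = 250
  weekend shift: 200 × 11.5 = 2300
Adjusted estimate = 4300 / 640 = 6.71875 → 6.7.

6.7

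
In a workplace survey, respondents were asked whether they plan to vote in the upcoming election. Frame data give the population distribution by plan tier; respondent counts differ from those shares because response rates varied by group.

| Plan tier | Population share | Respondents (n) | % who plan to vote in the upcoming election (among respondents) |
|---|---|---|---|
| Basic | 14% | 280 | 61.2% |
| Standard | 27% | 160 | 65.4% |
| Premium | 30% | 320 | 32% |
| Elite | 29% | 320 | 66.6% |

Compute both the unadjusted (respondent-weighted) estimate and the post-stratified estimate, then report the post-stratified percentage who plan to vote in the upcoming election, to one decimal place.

55.1%

Unadjusted (pooled respondent) estimate weights by respondent counts:
  (280/1080)×61.2 + (160/1080)×65.4 + (320/1080)×32 + (320/1080)×66.6 = 54.7704%
Reweighting by population plan tier shares:
  0.14×61.2 + 0.27×65.4 + 0.3×32 + 0.29×66.6 = 55.14%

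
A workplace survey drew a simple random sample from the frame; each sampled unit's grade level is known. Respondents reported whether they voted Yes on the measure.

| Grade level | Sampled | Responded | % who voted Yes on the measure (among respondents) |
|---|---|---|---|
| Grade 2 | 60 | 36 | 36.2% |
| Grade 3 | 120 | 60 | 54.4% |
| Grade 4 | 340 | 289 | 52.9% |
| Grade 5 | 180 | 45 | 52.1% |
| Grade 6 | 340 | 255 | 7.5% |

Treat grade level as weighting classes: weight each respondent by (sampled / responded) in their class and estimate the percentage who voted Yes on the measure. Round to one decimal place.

Response rates by class: Grade 2 36/60 = 60%, Grade 3 60/120 = 50%, Grade 4 289/340 = 85%, Grade 5 45/180 = 25%, Grade 6 255/340 = 75%.
Inverse-response-rate weighting restores each class to its sampled count, so class totals weight by n_sampled:
  Grade 2: 60 × 36.2 = 2172
  Grade 3: 120 × 54.4 = 6528
  Grade 4: 340 × 52.9 = 17,986
  Grade 5: 180 × 52.1 = 9378
  Grade 6: 340 × 7.5 = 2550
Adjusted estimate = 38,614 / 1,040 = 37.1288 → 37.1%.

37.1%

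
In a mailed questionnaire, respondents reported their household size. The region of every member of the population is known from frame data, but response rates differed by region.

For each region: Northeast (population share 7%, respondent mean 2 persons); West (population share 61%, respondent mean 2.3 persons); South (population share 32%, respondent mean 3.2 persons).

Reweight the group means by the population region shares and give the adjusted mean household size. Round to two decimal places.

2.57

Post-stratification weights by population share, not respondent share:
  Northeast: 0.07 × 2 = 0.14
  West: 0.61 × 2.3 = 1.403
  South: 0.32 × 3.2 = 1.024
Post-stratified estimate = 2.567 → 2.57.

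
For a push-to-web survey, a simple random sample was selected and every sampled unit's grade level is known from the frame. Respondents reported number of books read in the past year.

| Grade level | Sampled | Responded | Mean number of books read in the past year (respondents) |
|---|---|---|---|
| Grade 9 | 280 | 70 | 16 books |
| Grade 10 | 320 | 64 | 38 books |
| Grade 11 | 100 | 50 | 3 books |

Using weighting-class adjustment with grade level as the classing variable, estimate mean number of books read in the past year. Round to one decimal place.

24.2

Response rates by class: Grade 9 70/280 = 25%, Grade 10 64/320 = 20%, Grade 11 50/100 = 50%.
Inverse-response-rate weighting restores each class to its sampled count, so class totals weight by n_sampled:
  Grade 9: 280 × 16 = 4480
  Grade 10: 320 × 38 = 12,160
  Grade 11: 100 × 3 = 300
Adjusted estimate = 16,940 / 700 = 24.2 → 24.2.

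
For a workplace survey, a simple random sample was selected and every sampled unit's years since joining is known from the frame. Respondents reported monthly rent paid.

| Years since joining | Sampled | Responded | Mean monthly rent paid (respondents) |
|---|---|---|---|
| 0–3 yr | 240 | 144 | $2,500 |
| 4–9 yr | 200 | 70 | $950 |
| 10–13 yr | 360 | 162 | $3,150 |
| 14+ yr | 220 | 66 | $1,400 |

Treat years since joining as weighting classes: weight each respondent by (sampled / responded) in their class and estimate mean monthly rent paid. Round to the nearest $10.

Response rates by class: 0–3 yr 144/240 = 60%, 4–9 yr 70/200 = 35%, 10–13 yr 162/360 = 45%, 14+ yr 66/220 = 30%.
Each respondent's weight = sampled/responded in their class; summing within a class gives n_sampled, so:
  0–3 yr: 240 × 2500 = 600,000
  4–9 yr: 200 × 950 = 190,000
  10–13 yr: 360 × 3150 = 1,134,000
  14+ yr: 220 × 1400 = 308,000
Adjusted estimate = 2,232,000 / 1,020 = 2188.24 → $2,190.

$2,190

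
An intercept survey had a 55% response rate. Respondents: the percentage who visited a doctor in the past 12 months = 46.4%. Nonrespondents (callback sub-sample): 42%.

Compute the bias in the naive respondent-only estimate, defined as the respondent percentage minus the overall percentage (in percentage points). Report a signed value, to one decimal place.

Nonresponse fraction = 1 − 0.55 = 0.45.
Bias = (nonresponse fraction) × (respondent percentage − nonrespondent percentage)
     = 0.45 × (46.4 − 42) = 0.45 × 4.4 = 1.98.

+2.0 percentage points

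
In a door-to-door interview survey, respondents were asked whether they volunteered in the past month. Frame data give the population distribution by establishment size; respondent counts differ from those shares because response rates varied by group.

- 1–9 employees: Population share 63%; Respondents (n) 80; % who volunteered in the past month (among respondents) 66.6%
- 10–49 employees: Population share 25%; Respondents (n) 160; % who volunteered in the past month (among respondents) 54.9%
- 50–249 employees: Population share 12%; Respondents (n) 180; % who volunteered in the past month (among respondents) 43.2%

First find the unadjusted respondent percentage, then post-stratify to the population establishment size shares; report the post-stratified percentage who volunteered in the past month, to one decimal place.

60.9%

Without adjustment, the pooled respondent share is:
  (80/420)×66.6 + (160/420)×54.9 + (180/420)×43.2 = 52.1143%
Reweighting by population establishment size shares:
  0.63×66.6 + 0.25×54.9 + 0.12×43.2 = 60.867%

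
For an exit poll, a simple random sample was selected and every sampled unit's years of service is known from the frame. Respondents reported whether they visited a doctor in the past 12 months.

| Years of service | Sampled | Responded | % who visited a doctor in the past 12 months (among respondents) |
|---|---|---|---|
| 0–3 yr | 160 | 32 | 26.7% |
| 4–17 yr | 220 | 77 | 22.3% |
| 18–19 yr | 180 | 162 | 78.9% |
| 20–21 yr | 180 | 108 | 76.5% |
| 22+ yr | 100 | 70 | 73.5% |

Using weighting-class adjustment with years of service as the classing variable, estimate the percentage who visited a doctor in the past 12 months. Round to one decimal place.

Class response rates: 0–3 yr 32/160 = 20%, 4–17 yr 77/220 = 35%, 18–19 yr 162/180 = 90%, 20–21 yr 108/180 = 60%, 22+ yr 70/100 = 70%.
Inverse-response-rate weighting restores each class to its sampled count, so class totals weight by n_sampled:
  0–3 yr: 160 × 26.7 = 4272
  4–17 yr: 220 × 22.3 = 4906
  18–19 yr: 180 × 78.9 = 14202
  20–21 yr: 180 × 76.5 = 13,770
  22+ yr: 100 × 73.5 = 7350
Adjusted estimate = 44,500 / 840 = 52.9762 → 53.0%.

53.0%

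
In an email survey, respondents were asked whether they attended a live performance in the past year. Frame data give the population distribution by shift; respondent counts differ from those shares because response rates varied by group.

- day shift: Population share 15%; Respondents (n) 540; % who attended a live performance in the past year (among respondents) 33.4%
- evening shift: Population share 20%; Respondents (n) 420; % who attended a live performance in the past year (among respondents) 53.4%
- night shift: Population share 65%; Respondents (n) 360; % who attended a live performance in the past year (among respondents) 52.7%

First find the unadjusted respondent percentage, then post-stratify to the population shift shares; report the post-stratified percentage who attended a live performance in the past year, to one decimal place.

49.9%

Unadjusted (pooled respondent) estimate weights by respondent counts:
  (540/1320)×33.4 + (420/1320)×53.4 + (360/1320)×52.7 = 45.0273%
Reweighting by population shift shares:
  0.15×33.4 + 0.2×53.4 + 0.65×52.7 = 49.945%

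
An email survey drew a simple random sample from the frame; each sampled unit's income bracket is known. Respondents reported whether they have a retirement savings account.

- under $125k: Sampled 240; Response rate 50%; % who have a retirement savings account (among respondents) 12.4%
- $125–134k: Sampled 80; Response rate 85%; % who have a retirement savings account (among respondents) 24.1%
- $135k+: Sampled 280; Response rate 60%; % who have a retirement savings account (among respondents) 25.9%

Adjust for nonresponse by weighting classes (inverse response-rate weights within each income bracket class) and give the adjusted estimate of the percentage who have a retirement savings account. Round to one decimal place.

Inverse-response-rate weighting restores each class to its sampled count, so class totals weight by n_sampled:
  under $125k: 240 × 12.4 = 2976
  $125–134k: 80 × 24.1 = 1928
  $135k+: 280 × 25.9 = 7252
Adjusted estimate = 12,156 / 600 = 20.26 → 20.3%.

20.3%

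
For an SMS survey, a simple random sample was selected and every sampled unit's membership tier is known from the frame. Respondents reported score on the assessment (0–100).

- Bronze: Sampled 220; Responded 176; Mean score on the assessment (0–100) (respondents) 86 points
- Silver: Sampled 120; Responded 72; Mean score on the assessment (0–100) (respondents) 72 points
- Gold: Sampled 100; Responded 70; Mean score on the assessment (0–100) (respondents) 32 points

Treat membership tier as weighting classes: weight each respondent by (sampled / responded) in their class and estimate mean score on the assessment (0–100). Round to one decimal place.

Class response rates: Bronze 176/220 = 80%, Silver 72/120 = 60%, Gold 70/100 = 70%.
Weighting each respondent by the inverse class response rate inflates each class back to its sampled size, so the class weight is n_sampled:
  Bronze: 220 × 86 = 18,920
  Silver: 120 × 72 = 8640
  Gold: 100 × 32 = 3200
Adjusted estimate = 30,760 / 440 = 69.9091 → 69.9.

69.9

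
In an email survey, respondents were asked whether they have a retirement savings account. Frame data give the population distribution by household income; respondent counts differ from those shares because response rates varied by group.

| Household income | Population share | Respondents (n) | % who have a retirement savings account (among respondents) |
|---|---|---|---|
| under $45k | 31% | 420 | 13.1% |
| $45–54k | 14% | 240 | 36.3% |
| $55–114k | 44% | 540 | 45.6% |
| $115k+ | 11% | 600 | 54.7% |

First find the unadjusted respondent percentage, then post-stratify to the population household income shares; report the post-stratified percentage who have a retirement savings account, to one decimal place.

Unadjusted (pooled respondent) estimate weights by respondent counts:
  (420/1800)×13.1 + (240/1800)×36.3 + (540/1800)×45.6 + (600/1800)×54.7 = 39.81%
Reweighting by population household income shares:
  0.31×13.1 + 0.14×36.3 + 0.44×45.6 + 0.11×54.7 = 35.224%

35.2%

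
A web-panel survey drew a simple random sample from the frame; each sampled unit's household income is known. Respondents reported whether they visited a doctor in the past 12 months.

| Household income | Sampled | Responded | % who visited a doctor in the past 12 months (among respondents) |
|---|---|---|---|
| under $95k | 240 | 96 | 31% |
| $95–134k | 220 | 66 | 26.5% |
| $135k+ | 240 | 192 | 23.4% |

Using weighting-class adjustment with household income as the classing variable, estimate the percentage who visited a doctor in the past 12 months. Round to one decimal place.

Response rates by class: under $95k 96/240 = 40%, $95–134k 66/220 = 30%, $135k+ 192/240 = 80%.
Each respondent's weight = sampled/responded in their class; summing within a class gives n_sampled, so:
  under $95k: 240 × 31 = 7440
  $95–134k: 220 × 26.5 = 5830
  $135k+: 240 × 23.4 = 5616
Adjusted estimate = 18,886 / 700 = 26.98 → 27.0%.

27.0%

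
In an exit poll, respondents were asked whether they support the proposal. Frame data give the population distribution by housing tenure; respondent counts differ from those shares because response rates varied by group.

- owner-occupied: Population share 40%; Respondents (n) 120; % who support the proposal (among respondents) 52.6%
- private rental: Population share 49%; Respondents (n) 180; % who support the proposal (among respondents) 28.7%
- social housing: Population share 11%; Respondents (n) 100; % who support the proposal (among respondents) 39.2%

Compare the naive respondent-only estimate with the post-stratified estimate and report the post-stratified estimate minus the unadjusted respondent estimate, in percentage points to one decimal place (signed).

+0.9 percentage points

Naive respondent-only estimate (weights = respondent counts):
  (120/400)×52.6 + (180/400)×28.7 + (100/400)×39.2 = 38.495%
Reweighting by population housing tenure shares:
  0.4×52.6 + 0.49×28.7 + 0.11×39.2 = 39.415%
Difference = 39.415 − 38.495 = 0.92 pp.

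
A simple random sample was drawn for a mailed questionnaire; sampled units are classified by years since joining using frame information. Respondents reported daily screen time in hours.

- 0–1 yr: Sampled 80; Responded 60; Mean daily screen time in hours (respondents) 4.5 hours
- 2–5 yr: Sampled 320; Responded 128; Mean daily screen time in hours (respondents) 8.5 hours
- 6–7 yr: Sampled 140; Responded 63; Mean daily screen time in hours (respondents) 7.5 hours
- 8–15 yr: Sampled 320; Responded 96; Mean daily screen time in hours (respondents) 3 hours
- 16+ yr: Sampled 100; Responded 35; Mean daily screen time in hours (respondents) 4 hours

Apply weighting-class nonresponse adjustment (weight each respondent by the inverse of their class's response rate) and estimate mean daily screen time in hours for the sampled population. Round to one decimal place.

Class response rates: 0–1 yr 60/80 = 75%, 2–5 yr 128/320 = 40%, 6–7 yr 63/140 = 45%, 8–15 yr 96/320 = 30%, 16+ yr 35/100 = 35%.
Each respondent's weight = sampled/responded in their class; summing within a class gives n_sampled, so:
  0–1 yr: 80 × 4.5 = 360
  2–5 yr: 320 × 8.5 = 2720
  6–7 yr: 140 × 7.5 = 1050
  8–15 yr: 320 × 3 = 960
  16+ yr: 100 × 4 = 400
Adjusted estimate = 5490 / 960 = 5.71875 → 5.7.

5.7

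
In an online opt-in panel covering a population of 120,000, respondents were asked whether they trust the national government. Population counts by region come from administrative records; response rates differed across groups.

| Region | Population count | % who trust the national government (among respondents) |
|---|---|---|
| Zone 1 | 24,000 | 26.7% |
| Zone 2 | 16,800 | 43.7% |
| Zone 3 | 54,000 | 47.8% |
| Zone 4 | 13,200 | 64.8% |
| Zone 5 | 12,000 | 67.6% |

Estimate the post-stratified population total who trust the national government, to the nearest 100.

Apply each group's respondent rate to its population count:
  Zone 1: 24,000 × 26.7% = 6408
  Zone 2: 16,800 × 43.7% = 7341.6
  Zone 3: 54,000 × 47.8% = 25,812
  Zone 4: 13,200 × 64.8% = 8553.6
  Zone 5: 12,000 × 67.6% = 8112
Estimated total = 56227.2 → 56,200.

56,200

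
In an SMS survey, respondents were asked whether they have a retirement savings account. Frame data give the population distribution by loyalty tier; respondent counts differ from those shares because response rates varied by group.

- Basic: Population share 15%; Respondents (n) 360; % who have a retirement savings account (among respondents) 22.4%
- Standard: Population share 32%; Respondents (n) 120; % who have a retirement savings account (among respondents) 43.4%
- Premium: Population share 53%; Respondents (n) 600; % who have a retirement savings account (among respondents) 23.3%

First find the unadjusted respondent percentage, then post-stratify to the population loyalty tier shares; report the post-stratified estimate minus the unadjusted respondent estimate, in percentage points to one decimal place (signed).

+4.4 percentage points

Unadjusted (pooled respondent) estimate weights by respondent counts:
  (360/1080)×22.4 + (120/1080)×43.4 + (600/1080)×23.3 = 25.2333%
Reweighting by population loyalty tier shares:
  0.15×22.4 + 0.32×43.4 + 0.53×23.3 = 29.597%
Difference = 29.597 − 25.2333 = 4.3637 pp.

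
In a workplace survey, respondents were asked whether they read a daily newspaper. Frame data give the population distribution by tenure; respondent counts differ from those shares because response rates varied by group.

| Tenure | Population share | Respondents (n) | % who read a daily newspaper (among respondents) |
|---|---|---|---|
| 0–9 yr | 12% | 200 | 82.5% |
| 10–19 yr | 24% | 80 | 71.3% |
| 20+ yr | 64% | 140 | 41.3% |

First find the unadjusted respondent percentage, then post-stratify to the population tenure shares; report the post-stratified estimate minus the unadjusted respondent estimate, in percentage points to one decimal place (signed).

Naive respondent-only estimate (weights = respondent counts):
  (200/420)×82.5 + (80/420)×71.3 + (140/420)×41.3 = 66.6333%
Reweighting by population tenure shares:
  0.12×82.5 + 0.24×71.3 + 0.64×41.3 = 53.444%
Difference = 53.444 − 66.6333 = -13.1893 pp.

-13.2 percentage points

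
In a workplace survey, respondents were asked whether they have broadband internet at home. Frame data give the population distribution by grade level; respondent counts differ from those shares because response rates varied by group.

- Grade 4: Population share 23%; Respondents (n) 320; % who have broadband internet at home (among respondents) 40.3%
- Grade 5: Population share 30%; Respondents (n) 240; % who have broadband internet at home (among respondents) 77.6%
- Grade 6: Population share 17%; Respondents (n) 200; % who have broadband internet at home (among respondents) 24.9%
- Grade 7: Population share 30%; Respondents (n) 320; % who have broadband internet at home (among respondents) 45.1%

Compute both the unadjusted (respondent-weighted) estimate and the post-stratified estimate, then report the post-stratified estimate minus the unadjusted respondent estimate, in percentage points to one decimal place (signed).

+3.2 percentage points

Unadjusted (pooled respondent) estimate weights by respondent counts:
  (320/1080)×40.3 + (240/1080)×77.6 + (200/1080)×24.9 + (320/1080)×45.1 = 47.1593%
Reweighting by population grade level shares:
  0.23×40.3 + 0.3×77.6 + 0.17×24.9 + 0.3×45.1 = 50.312%
Difference = 50.312 − 47.1593 = 3.1527 pp.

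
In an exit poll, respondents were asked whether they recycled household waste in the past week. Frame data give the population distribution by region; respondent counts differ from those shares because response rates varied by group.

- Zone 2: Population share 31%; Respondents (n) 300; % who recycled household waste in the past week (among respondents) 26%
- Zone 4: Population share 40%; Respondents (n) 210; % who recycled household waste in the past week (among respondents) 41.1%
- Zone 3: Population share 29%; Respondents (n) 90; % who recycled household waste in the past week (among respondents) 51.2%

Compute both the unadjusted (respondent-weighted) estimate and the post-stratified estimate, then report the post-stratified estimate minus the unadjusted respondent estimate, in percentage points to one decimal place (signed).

Unadjusted (pooled respondent) estimate weights by respondent counts:
  (300/600)×26 + (210/600)×41.1 + (90/600)×51.2 = 35.065%
Post-stratifying to population shares instead:
  0.31×26 + 0.4×41.1 + 0.29×51.2 = 39.348%
Difference = 39.348 − 35.065 = 4.283 pp.

+4.3 percentage points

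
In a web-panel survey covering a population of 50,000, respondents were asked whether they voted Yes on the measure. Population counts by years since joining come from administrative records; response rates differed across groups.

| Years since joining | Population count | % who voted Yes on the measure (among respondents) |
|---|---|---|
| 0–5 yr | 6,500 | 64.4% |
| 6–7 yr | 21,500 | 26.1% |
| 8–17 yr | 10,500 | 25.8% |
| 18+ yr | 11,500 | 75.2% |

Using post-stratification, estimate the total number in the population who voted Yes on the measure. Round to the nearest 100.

21,200

Apply each group's respondent rate to its population count:
  0–5 yr: 6,500 × 64.4% = 4186
  6–7 yr: 21,500 × 26.1% = 5611.5
  8–17 yr: 10,500 × 25.8% = 2709
  18+ yr: 11,500 × 75.2% = 8648
Estimated total = 21154.5 → 21,200.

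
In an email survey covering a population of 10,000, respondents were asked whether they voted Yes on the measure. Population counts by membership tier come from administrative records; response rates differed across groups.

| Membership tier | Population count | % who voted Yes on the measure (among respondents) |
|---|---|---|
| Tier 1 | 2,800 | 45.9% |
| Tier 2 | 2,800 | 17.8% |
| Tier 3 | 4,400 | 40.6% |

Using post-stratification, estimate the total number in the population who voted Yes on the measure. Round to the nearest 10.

Estimated count per cell = population count × respondent percentage:
  Tier 1: 2,800 × 45.9% = 1285.2
  Tier 2: 2,800 × 17.8% = 498.4
  Tier 3: 4,400 × 40.6% = 1786.4
Estimated total = 3570 → 3,570.

3,570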